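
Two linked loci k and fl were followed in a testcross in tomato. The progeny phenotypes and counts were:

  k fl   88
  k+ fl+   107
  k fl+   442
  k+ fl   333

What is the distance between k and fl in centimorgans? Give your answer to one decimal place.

20.1 centimorgans

The two most frequent classes, k+ fl (333) and k fl+ (442), are the parental types, so the F1 was k+ fl / k fl+.
The recombinant classes are k+ fl+ and k fl: 107 + 88 = 195.
Recombination frequency = 195/970 = 0.2010 ≈ 20.1%, i.e. 20.1 centimorgans.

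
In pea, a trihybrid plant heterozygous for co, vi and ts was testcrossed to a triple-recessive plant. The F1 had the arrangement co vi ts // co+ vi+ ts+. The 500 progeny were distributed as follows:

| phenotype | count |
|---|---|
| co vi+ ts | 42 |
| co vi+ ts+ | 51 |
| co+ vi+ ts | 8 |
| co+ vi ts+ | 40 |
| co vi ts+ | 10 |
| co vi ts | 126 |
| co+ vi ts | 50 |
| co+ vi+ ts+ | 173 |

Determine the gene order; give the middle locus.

ts

The two rarest classes, co vi ts+ and co+ vi+ ts, are the double crossovers. Comparing them with the parentals, only the ts allele has switched, so ts is the middle locus and the order is vi – ts – co.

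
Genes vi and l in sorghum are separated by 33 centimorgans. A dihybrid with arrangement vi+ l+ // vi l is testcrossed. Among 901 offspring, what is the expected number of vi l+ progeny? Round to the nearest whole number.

149

A map distance of 33 centimorgans corresponds to a recombination frequency of 0.330.
The F1 is vi+ l+ / vi l, so vi l+ is a recombinant gamete class with expected frequency r/2 = 0.330/2 = 0.1650.
Expected number = 0.1650 × 901 = 148.67 ≈ 149.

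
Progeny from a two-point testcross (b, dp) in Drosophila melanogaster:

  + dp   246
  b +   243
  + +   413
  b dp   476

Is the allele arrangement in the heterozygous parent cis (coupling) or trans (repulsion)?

The two most frequent classes are + + (413) and b dp (476); these are the parental (non-recombinant) types.
So the F1 carried + + on one chromosome and b dp on the other — the recessive alleles are on the same chromosome (cis / coupling).

cis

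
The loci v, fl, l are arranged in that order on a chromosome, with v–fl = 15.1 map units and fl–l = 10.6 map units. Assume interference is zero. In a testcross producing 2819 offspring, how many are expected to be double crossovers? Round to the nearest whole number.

45

Map distances give recombination frequencies of 0.151 and 0.106 for the two intervals.
With no interference, expected double-crossover frequency = 0.151 × 0.106 = 0.01601.
Expected number = 0.01601 × 2819 = 45.12 ≈ 45.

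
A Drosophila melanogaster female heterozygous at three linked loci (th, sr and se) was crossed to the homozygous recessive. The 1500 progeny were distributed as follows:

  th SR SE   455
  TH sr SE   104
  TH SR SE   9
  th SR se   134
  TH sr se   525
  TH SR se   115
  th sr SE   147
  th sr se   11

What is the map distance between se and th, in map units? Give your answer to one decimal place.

The two most frequent reciprocal classes, TH sr se and th SR SE, are the parental types, so the F1 was TH sr se / th SR SE.
The two rarest classes, th sr se and TH SR SE, are the double crossovers. Comparing them with the parentals, only the th allele has switched, so th is the middle locus and the order is sr – th – se.
Crossovers in the th–se interval produce the single-crossover classes TH sr SE and th SR se (104 + 134 = 238) plus the double crossovers (20).
RF(th–se) = (238 + 20) / 1500 = 258/1500 = 0.1720 → 17.2 map units.

17.2 map units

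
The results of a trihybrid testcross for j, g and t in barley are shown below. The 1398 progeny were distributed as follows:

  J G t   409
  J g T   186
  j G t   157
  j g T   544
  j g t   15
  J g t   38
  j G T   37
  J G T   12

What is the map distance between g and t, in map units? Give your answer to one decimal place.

The two most frequent reciprocal classes, J G t and j g T, are the parental types, so the F1 was J G t / j g T.
The two rarest classes, J G T and j g t, are the double crossovers. Comparing them with the parentals, only the t allele has switched, so t is the middle locus and the order is j – t – g.
Crossovers in the t–g interval produce the single-crossover classes J g t and j G T (38 + 37 = 75) plus the double crossovers (27).
RF(t–g) = (75 + 27) / 1398 = 102/1398 = 0.0730 → 7.3 map units.

7.3 map units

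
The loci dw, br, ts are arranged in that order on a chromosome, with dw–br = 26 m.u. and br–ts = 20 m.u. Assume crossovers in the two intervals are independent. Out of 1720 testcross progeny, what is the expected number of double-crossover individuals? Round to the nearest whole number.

89

Map distances give recombination frequencies of 0.260 and 0.200 for the two intervals.
With no interference, expected double-crossover frequency = 0.260 × 0.200 = 0.05200.
Expected number = 0.05200 × 1720 = 89.44 ≈ 89.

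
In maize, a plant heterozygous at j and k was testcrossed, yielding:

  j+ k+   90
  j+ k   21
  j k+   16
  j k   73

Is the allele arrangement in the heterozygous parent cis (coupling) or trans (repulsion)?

The two most frequent classes are j+ k+ (90) and j k (73); these are the parental (non-recombinant) types.
So the F1 carried j+ k+ on one chromosome and j k on the other — the recessive alleles are on the same chromosome (cis / coupling).

cis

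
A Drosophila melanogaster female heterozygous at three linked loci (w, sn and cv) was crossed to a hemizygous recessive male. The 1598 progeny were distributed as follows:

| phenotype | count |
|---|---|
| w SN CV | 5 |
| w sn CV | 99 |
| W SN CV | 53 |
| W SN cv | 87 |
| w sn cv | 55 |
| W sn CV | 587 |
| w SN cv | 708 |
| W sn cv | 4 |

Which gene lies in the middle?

cv

The two most frequent reciprocal classes, W sn CV and w SN cv, are the parental types, so the F1 was W sn CV / w SN cv.
The two rarest classes, W sn cv and w SN CV, are the double crossovers. Comparing them with the parentals, only the cv allele has switched, so cv is the middle locus and the order is w – cv – sn.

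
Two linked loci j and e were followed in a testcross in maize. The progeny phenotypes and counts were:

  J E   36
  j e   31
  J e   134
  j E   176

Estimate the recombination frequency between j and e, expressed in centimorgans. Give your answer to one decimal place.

The two most frequent classes, J e (134) and j E (176), are the parental types, so the F1 was J e / j E.
The recombinant classes are J E and j e: 36 + 31 = 67.
Recombination frequency = 67/377 = 0.1777 ≈ 17.8%, i.e. 17.8 centimorgans.

17.8 centimorgans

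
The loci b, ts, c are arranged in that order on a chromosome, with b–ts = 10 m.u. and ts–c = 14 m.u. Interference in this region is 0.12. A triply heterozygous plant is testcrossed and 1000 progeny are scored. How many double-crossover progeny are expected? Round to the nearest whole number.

12

Map distances give recombination frequencies of 0.100 and 0.140 for the two intervals.
With interference 0.12 (so coincidence = 0.88), expected double-crossover frequency = 0.100 × 0.140 × 0.88 = 0.01232.
Expected number = 0.01232 × 1000 = 12.32 ≈ 12.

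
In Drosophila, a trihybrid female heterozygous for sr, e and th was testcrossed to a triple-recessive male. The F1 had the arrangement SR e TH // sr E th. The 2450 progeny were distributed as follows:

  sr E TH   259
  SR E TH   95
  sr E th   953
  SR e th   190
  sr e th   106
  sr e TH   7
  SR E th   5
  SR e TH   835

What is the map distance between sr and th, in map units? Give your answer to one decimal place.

18.8 map units

The two rarest classes, sr e TH and SR E th, are the double crossovers. Comparing them with the parentals, only the sr allele has switched, so sr is the middle locus and the order is e – sr – th.
Crossovers in the sr–th interval produce the single-crossover classes SR e th and sr E TH (190 + 259 = 449) plus the double crossovers (12).
RF(sr–th) = (449 + 12) / 2450 = 461/2450 = 0.1882 → 18.8 map units.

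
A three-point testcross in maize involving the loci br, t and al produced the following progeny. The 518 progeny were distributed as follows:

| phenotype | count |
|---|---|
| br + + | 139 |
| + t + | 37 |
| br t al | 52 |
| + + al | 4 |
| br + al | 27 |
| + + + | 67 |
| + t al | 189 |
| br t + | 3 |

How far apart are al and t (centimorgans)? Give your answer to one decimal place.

13.7 centimorgans

The two most frequent reciprocal classes, br + + and + t al, are the parental types, so the F1 was br + + / + t al.
The two rarest classes, br t + and + + al, are the double crossovers. Comparing them with the parentals, only the t allele has switched, so t is the middle locus and the order is al – t – br.
Crossovers in the al–t interval produce the single-crossover classes br + al and + t + (27 + 37 = 64) plus the double crossovers (7).
RF(al–t) = (64 + 7) / 518 = 71/518 = 0.1371 → 13.7 centimorgans.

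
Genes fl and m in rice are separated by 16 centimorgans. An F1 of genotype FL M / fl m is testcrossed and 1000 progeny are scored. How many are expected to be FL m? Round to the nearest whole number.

80

A map distance of 16 centimorgans corresponds to a recombination frequency of 0.160.
The F1 is FL M / fl m, so FL m is a recombinant gamete class with expected frequency r/2 = 0.160/2 = 0.0800.
Expected number = 0.0800 × 1000 = 80.00 ≈ 80.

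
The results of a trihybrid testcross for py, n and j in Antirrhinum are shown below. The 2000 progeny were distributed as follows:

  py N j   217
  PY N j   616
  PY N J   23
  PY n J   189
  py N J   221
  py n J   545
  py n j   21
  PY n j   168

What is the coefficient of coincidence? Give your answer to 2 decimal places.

0.45

The two most frequent reciprocal classes, PY N j and py n J, are the parental types, so the F1 was PY N j / py n J.
The two rarest classes, PY N J and py n j, are the double crossovers. Comparing them with the parentals, only the j allele has switched, so j is the middle locus and the order is n – j – py.
n–j: (389 + 44)/2000 = 0.2165; j–py: (406 + 44)/2000 = 0.2250.
Expected DCO frequency = 0.2165 × 0.2250 ≈ 0.04871; observed = 44/2000 ≈ 0.02200.
Coefficient of coincidence = 0.02200/0.04871 ≈ 0.45.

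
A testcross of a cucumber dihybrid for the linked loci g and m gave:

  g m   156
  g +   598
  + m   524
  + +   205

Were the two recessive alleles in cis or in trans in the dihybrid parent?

trans

The two most frequent classes are + m (524) and g + (598); these are the parental (non-recombinant) types.
So the F1 carried + m on one chromosome and g + on the other — the recessive alleles are on opposite chromosomes (trans / repulsion).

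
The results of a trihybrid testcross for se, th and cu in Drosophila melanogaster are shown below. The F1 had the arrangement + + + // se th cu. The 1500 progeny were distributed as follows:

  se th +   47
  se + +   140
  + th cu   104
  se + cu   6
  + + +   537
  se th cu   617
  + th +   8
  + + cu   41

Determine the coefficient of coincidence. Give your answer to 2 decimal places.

The two rarest classes, + th + and se + cu, are the double crossovers. Comparing them with the parentals, only the th allele has switched, so th is the middle locus and the order is cu – th – se.
cu–th: (88 + 14)/1500 = 0.0680; th–se: (244 + 14)/1500 = 0.1720.
Expected DCO frequency = 0.0680 × 0.1720 ≈ 0.01170; observed = 14/1500 ≈ 0.00933.
Coefficient of coincidence = 0.00933/0.01170 ≈ 0.80.

0.80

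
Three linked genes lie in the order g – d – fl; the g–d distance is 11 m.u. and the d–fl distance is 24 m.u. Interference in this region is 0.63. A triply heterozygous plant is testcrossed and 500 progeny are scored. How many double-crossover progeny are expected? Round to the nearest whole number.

Map distances give recombination frequencies of 0.110 and 0.240 for the two intervals.
With interference 0.63 (so coincidence = 0.37), expected double-crossover frequency = 0.110 × 0.240 × 0.37 = 0.00977.
Expected number = 0.00977 × 500 = 4.88 ≈ 5.

5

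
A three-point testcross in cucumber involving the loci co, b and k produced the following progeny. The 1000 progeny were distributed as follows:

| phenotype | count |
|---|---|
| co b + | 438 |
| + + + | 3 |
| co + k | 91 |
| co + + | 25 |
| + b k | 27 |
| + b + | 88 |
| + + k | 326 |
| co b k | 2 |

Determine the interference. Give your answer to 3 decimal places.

0.523

The two most frequent reciprocal classes, + + k and co b +, are the parental types, so the F1 was + + k / co b +.
The two rarest classes, + + + and co b k, are the double crossovers. Comparing them with the parentals, only the k allele has switched, so k is the middle locus and the order is co – k – b.
co–k: (179 + 5)/1000 = 0.1840; k–b: (52 + 5)/1000 = 0.0570.
Expected DCO frequency = 0.1840 × 0.0570 ≈ 0.01049; observed = 5/1000 ≈ 0.00500.
Coefficient of coincidence = 0.00500/0.01049 ≈ 0.477; interference = 1 − 0.477 = 0.523.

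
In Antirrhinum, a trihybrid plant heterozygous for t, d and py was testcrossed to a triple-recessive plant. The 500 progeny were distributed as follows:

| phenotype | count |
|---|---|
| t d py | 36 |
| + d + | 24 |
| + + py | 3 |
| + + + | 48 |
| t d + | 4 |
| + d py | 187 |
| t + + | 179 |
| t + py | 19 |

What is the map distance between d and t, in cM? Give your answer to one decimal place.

18.2 cM

The two most frequent reciprocal classes, t + + and + d py, are the parental types, so the F1 was t + + / + d py.
The two rarest classes, t d + and + + py, are the double crossovers. Comparing them with the parentals, only the d allele has switched, so d is the middle locus and the order is t – d – py.
Crossovers in the t–d interval produce the single-crossover classes + + + and t d py (48 + 36 = 84) plus the double crossovers (7).
RF(t–d) = (84 + 7) / 500 = 91/500 = 0.1820 → 18.2 cM.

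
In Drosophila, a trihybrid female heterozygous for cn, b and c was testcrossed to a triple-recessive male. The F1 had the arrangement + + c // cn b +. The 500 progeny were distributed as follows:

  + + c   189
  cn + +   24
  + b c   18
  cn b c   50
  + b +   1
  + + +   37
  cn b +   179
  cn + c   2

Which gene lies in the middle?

The two rarest classes, cn + c and + b +, are the double crossovers. Comparing them with the parentals, only the cn allele has switched, so cn is the middle locus and the order is c – cn – b.

cn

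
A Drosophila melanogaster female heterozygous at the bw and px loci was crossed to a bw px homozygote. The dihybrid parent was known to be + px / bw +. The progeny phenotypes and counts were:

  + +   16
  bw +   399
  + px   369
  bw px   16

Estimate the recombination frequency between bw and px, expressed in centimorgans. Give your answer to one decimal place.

4.0 centimorgans

The recombinant classes are + + and bw px: 16 + 16 = 32.
Recombination frequency = 32/800 = 0.0400 ≈ 4.0%, i.e. 4.0 centimorgans.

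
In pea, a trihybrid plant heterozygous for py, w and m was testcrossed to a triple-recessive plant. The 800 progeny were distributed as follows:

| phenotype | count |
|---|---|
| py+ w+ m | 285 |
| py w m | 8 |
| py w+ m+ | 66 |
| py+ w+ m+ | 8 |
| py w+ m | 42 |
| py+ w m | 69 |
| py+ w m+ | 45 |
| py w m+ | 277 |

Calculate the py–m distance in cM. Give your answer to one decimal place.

12.9 cM

The two most frequent reciprocal classes, py+ w+ m and py w m+, are the parental types, so the F1 was py+ w+ m / py w m+.
The two rarest classes, py+ w+ m+ and py w m, are the double crossovers. Comparing them with the parentals, only the m allele has switched, so m is the middle locus and the order is w – m – py.
Crossovers in the m–py interval produce the single-crossover classes py w+ m and py+ w m+ (42 + 45 = 87) plus the double crossovers (16).
RF(m–py) = (87 + 16) / 800 = 103/800 = 0.1288 → 12.9 cM.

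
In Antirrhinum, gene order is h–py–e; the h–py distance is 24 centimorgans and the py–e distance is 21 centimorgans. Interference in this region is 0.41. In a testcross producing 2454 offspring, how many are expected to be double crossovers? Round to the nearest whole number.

Map distances give recombination frequencies of 0.240 and 0.210 for the two intervals.
With interference 0.41 (so coincidence = 0.59), expected double-crossover frequency = 0.240 × 0.210 × 0.59 = 0.02974.
Expected number = 0.02974 × 2454 = 72.97 ≈ 73.

73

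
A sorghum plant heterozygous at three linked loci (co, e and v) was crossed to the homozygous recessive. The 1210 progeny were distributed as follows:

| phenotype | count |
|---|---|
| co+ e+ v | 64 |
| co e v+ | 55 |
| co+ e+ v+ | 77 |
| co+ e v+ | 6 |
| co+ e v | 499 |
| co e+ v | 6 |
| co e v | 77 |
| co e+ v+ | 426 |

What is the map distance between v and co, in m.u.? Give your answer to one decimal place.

The two most frequent reciprocal classes, co e+ v+ and co+ e v, are the parental types, so the F1 was co e+ v+ / co+ e v.
The two rarest classes, co e+ v and co+ e v+, are the double crossovers. Comparing them with the parentals, only the v allele has switched, so v is the middle locus and the order is co – v – e.
Crossovers in the co–v interval produce the single-crossover classes co+ e+ v+ and co e v (77 + 77 = 154) plus the double crossovers (12).
RF(co–v) = (154 + 12) / 1210 = 166/1210 = 0.1372 → 13.7 m.u.

13.7 m.u.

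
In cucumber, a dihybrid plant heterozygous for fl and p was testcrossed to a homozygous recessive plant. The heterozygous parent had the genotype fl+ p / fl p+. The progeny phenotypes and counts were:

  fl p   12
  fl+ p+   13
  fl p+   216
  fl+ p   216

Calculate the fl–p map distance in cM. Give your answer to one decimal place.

The recombinant classes are fl+ p+ and fl p: 13 + 12 = 25.
Recombination frequency = 25/457 = 0.0547 ≈ 5.5%, i.e. 5.5 cM.

5.5 cM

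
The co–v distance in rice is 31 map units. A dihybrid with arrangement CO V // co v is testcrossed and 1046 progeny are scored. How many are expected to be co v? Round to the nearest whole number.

361

A map distance of 31 map units corresponds to a recombination frequency of 0.310.
The F1 is CO V / co v, so co v is a parental gamete class with expected frequency (1 − r)/2 = 0.690/2 = 0.3450.
Expected number = 0.3450 × 1046 = 360.87 ≈ 361.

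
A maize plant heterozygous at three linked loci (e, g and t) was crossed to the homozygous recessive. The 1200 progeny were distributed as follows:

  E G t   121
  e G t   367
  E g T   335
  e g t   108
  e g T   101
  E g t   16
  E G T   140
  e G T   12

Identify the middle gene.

The two most frequent reciprocal classes, E g T and e G t, are the parental types, so the F1 was E g T / e G t.
The two rarest classes, E g t and e G T, are the double crossovers. Comparing them with the parentals, only the t allele has switched, so t is the middle locus and the order is g – t – e.

t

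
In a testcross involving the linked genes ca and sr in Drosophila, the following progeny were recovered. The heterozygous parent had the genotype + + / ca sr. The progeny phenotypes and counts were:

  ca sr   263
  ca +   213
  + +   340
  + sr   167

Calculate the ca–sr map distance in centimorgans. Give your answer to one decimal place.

The recombinant classes are + sr and ca +: 167 + 213 = 380.
Recombination frequency = 380/983 = 0.3866 ≈ 38.7%, i.e. 38.7 centimorgans.

38.7 centimorgans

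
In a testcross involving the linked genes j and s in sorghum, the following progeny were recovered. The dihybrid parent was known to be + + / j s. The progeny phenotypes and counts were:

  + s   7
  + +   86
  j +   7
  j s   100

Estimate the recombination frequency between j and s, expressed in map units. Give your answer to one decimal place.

7.0 map units

The recombinant classes are + s and j +: 7 + 7 = 14.
Recombination frequency = 14/200 = 0.0700 ≈ 7.0%, i.e. 7.0 map units.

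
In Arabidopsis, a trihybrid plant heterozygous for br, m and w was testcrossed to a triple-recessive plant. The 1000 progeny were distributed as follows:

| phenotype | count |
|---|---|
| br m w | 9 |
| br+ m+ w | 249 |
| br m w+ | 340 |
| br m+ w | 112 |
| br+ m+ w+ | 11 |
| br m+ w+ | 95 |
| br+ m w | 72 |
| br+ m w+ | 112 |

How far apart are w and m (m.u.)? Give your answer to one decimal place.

18.7 m.u.

The two most frequent reciprocal classes, br+ m+ w and br m w+, are the parental types, so the F1 was br+ m+ w / br m w+.
The two rarest classes, br+ m+ w+ and br m w, are the double crossovers. Comparing them with the parentals, only the w allele has switched, so w is the middle locus and the order is m – w – br.
Crossovers in the m–w interval produce the single-crossover classes br+ m w and br m+ w+ (72 + 95 = 167) plus the double crossovers (20).
RF(m–w) = (167 + 20) / 1000 = 187/1000 = 0.1870 → 18.7 m.u.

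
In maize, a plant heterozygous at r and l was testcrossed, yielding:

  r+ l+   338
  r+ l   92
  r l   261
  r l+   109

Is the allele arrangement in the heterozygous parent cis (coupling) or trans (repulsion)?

The two most frequent classes are r+ l+ (338) and r l (261); these are the parental (non-recombinant) types.
So the F1 carried r+ l+ on one chromosome and r l on the other — the recessive alleles are on the same chromosome (cis / coupling).

cis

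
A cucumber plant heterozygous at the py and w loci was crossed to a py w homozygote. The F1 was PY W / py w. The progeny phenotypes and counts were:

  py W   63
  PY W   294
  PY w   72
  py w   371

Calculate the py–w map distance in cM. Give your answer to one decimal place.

The recombinant classes are PY w and py W: 72 + 63 = 135.
Recombination frequency = 135/800 = 0.1688 ≈ 16.9%, i.e. 16.9 cM.

16.9 cM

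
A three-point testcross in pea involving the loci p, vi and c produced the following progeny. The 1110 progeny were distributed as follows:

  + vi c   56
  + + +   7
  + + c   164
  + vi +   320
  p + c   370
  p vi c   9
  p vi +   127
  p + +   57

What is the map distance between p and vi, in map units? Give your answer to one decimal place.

27.7 map units

The two most frequent reciprocal classes, + vi + and p + c, are the parental types, so the F1 was + vi + / p + c.
The two rarest classes, + + + and p vi c, are the double crossovers. Comparing them with the parentals, only the vi allele has switched, so vi is the middle locus and the order is c – vi – p.
Crossovers in the vi–p interval produce the single-crossover classes p vi + and + + c (127 + 164 = 291) plus the double crossovers (16).
RF(vi–p) = (291 + 16) / 1110 = 307/1110 = 0.2766 → 27.7 map units.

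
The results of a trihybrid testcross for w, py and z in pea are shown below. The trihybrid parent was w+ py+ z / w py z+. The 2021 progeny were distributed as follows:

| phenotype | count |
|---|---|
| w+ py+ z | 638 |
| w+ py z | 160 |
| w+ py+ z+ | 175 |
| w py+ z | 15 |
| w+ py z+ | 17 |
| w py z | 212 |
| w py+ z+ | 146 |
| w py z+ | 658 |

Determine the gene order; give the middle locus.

w

The two rarest classes, w py+ z and w+ py z+, are the double crossovers. Comparing them with the parentals, only the w allele has switched, so w is the middle locus and the order is py – w – z.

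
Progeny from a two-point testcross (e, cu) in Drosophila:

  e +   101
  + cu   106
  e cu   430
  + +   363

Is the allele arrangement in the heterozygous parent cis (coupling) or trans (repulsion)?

cis

The two most frequent classes are + + (363) and e cu (430); these are the parental (non-recombinant) types.
So the F1 carried + + on one chromosome and e cu on the other — the recessive alleles are on the same chromosome (cis / coupling).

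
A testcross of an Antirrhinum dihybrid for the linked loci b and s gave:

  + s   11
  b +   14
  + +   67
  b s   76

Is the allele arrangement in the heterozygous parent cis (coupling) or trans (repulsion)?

cis

The two most frequent classes are + + (67) and b s (76); these are the parental (non-recombinant) types.
So the F1 carried + + on one chromosome and b s on the other — the recessive alleles are on the same chromosome (cis / coupling).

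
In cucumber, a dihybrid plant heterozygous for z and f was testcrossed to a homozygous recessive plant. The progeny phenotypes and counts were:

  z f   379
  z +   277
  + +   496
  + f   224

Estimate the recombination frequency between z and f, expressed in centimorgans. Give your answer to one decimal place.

The two most frequent classes, + + (496) and z f (379), are the parental types, so the F1 was + + / z f.
The recombinant classes are + f and z +: 224 + 277 = 501.
Recombination frequency = 501/1376 = 0.3641 ≈ 36.4%, i.e. 36.4 centimorgans.

36.4 centimorgans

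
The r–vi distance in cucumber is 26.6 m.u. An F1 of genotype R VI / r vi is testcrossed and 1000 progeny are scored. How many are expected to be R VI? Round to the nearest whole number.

367

A map distance of 26.6 m.u. corresponds to a recombination frequency of 0.266.
The F1 is R VI / r vi, so R VI is a parental gamete class with expected frequency (1 − r)/2 = 0.734/2 = 0.3670.
Expected number = 0.3670 × 1000 = 367.00 ≈ 367.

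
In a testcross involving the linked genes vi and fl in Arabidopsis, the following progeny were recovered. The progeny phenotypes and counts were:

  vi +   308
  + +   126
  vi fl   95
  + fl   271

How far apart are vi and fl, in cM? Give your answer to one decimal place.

27.6 cM

The two most frequent classes, + fl (271) and vi + (308), are the parental types, so the F1 was + fl / vi +.
The recombinant classes are + + and vi fl: 126 + 95 = 221.
Recombination frequency = 221/800 = 0.2762 ≈ 27.6%, i.e. 27.6 cM.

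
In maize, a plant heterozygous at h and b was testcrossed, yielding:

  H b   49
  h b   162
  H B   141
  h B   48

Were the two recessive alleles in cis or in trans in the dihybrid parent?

cis

The two most frequent classes are H B (141) and h b (162); these are the parental (non-recombinant) types.
So the F1 carried H B on one chromosome and h b on the other — the recessive alleles are on the same chromosome (cis / coupling).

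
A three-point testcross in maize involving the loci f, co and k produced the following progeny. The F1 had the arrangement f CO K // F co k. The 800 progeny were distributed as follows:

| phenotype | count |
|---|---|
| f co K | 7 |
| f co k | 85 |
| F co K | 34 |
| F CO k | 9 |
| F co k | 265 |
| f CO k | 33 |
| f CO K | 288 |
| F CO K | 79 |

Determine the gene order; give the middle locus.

co

The two rarest classes, f co K and F CO k, are the double crossovers. Comparing them with the parentals, only the co allele has switched, so co is the middle locus and the order is k – co – f.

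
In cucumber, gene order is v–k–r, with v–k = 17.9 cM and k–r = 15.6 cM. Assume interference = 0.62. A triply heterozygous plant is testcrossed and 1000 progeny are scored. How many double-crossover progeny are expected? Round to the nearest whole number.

Map distances give recombination frequencies of 0.179 and 0.156 for the two intervals.
With interference 0.62 (so coincidence = 0.38), expected double-crossover frequency = 0.179 × 0.156 × 0.38 = 0.01061.
Expected number = 0.01061 × 1000 = 10.61 ≈ 11.

11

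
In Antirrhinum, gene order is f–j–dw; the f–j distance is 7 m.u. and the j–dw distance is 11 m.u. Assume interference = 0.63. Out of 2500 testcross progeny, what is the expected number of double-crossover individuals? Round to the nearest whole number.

7

Map distances give recombination frequencies of 0.070 and 0.110 for the two intervals.
With interference 0.63 (so coincidence = 0.37), expected double-crossover frequency = 0.070 × 0.110 × 0.37 = 0.00285.
Expected number = 0.00285 × 2500 = 7.12 ≈ 7.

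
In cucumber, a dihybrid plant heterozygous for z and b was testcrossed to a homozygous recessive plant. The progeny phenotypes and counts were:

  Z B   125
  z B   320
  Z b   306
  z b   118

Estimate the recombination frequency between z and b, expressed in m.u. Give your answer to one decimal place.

28.0 m.u.

The two most frequent classes, Z b (306) and z B (320), are the parental types, so the F1 was Z b / z B.
The recombinant classes are Z B and z b: 125 + 118 = 243.
Recombination frequency = 243/869 = 0.2796 ≈ 28.0%, i.e. 28.0 m.u.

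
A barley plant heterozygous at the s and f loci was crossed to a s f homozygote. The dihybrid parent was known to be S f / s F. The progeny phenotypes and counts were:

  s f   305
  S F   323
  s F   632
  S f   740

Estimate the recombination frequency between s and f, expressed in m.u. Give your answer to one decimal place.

31.4 m.u.

The recombinant classes are S F and s f: 323 + 305 = 628.
Recombination frequency = 628/2000 = 0.3140 ≈ 31.4%, i.e. 31.4 m.u.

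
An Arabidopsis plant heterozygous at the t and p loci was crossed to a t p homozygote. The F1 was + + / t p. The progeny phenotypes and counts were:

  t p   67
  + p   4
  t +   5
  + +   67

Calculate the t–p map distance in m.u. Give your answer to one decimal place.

6.3 m.u.

The recombinant classes are + p and t +: 4 + 5 = 9.
Recombination frequency = 9/143 = 0.0629 ≈ 6.3%, i.e. 6.3 m.u.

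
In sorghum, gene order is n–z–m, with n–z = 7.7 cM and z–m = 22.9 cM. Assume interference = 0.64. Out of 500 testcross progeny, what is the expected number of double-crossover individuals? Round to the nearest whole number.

Map distances give recombination frequencies of 0.077 and 0.229 for the two intervals.
With interference 0.64 (so coincidence = 0.36), expected double-crossover frequency = 0.077 × 0.229 × 0.36 = 0.00635.
Expected number = 0.00635 × 500 = 3.17 ≈ 3.

3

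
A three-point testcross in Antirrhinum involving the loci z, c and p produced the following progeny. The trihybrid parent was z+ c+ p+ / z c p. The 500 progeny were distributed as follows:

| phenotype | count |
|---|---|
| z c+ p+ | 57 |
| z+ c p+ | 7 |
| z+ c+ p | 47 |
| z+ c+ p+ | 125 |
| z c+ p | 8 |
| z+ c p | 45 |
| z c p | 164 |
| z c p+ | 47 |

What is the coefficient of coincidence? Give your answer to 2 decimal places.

The two rarest classes, z+ c p+ and z c+ p, are the double crossovers. Comparing them with the parentals, only the c allele has switched, so c is the middle locus and the order is p – c – z.
p–c: (94 + 15)/500 = 0.2180; c–z: (102 + 15)/500 = 0.2340.
Expected DCO frequency = 0.2180 × 0.2340 ≈ 0.05101; observed = 15/500 ≈ 0.03000.
Coefficient of coincidence = 0.03000/0.05101 ≈ 0.59.

0.59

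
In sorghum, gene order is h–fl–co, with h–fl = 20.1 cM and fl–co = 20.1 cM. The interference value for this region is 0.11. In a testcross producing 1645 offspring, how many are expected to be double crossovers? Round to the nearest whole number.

Map distances give recombination frequencies of 0.201 and 0.201 for the two intervals.
With interference 0.11 (so coincidence = 0.89), expected double-crossover frequency = 0.201 × 0.201 × 0.89 = 0.03596.
Expected number = 0.03596 × 1645 = 59.15 ≈ 59.

59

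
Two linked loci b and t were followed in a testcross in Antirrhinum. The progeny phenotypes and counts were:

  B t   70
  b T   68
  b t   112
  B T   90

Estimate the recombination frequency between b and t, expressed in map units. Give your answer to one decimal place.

The two most frequent classes, B T (90) and b t (112), are the parental types, so the F1 was B T / b t.
The recombinant classes are B t and b T: 70 + 68 = 138.
Recombination frequency = 138/340 = 0.4059 ≈ 40.6%, i.e. 40.6 map units.

40.6 map units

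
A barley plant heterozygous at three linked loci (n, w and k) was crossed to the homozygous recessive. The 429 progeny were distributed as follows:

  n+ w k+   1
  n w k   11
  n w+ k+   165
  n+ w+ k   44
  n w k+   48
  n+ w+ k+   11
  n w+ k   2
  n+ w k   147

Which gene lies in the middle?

The two most frequent reciprocal classes, n+ w k and n w+ k+, are the parental types, so the F1 was n+ w k / n w+ k+.
The two rarest classes, n+ w k+ and n w+ k, are the double crossovers. Comparing them with the parentals, only the k allele has switched, so k is the middle locus and the order is w – k – n.

k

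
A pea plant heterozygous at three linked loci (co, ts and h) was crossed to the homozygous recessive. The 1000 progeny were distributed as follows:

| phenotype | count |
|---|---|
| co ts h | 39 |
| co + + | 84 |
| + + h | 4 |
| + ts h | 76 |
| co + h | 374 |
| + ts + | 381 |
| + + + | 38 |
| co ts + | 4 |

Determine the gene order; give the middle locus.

co

The two most frequent reciprocal classes, + ts + and co + h, are the parental types, so the F1 was + ts + / co + h.
The two rarest classes, co ts + and + + h, are the double crossovers. Comparing them with the parentals, only the co allele has switched, so co is the middle locus and the order is ts – co – h.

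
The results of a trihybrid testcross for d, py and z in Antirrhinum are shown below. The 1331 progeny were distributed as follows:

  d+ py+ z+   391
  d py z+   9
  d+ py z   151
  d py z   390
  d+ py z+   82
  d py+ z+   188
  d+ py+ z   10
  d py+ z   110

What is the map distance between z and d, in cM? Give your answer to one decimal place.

26.9 cM

The two most frequent reciprocal classes, d+ py+ z+ and d py z, are the parental types, so the F1 was d+ py+ z+ / d py z.
The two rarest classes, d+ py+ z and d py z+, are the double crossovers. Comparing them with the parentals, only the z allele has switched, so z is the middle locus and the order is py – z – d.
Crossovers in the z–d interval produce the single-crossover classes d py+ z+ and d+ py z (188 + 151 = 339) plus the double crossovers (19).
RF(z–d) = (339 + 19) / 1331 = 358/1331 = 0.2690 → 26.9 cM.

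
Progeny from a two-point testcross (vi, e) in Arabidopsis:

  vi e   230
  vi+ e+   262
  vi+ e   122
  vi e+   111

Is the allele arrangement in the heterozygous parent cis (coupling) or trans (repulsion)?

The two most frequent classes are vi+ e+ (262) and vi e (230); these are the parental (non-recombinant) types.
So the F1 carried vi+ e+ on one chromosome and vi e on the other — the recessive alleles are on the same chromosome (cis / coupling).

cis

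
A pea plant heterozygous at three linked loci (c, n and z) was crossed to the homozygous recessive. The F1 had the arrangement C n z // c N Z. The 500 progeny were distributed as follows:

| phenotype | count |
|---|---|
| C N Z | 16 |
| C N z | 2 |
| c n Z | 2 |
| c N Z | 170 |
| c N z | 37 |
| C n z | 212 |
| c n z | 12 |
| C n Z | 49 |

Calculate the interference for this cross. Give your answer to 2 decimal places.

0.31

The two rarest classes, C N z and c n Z, are the double crossovers. Comparing them with the parentals, only the n allele has switched, so n is the middle locus and the order is c – n – z.
c–n: (28 + 4)/500 = 0.0640; n–z: (86 + 4)/500 = 0.1800.
Expected DCO frequency = 0.0640 × 0.1800 ≈ 0.01152; observed = 4/500 ≈ 0.00800.
Coefficient of coincidence = 0.00800/0.01152 ≈ 0.69; interference = 1 − 0.69 = 0.31.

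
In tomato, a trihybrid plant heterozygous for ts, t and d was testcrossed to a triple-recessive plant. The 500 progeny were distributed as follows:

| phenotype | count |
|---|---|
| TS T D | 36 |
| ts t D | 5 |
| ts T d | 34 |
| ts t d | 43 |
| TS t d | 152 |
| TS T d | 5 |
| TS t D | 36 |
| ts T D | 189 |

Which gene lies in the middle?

t

The two most frequent reciprocal classes, ts T D and TS t d, are the parental types, so the F1 was ts T D / TS t d.
The two rarest classes, ts t D and TS T d, are the double crossovers. Comparing them with the parentals, only the t allele has switched, so t is the middle locus and the order is ts – t – d.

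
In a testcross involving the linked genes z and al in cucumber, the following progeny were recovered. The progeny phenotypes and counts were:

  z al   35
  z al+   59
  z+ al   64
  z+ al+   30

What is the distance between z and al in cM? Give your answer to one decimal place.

The two most frequent classes, z+ al (64) and z al+ (59), are the parental types, so the F1 was z+ al / z al+.
The recombinant classes are z+ al+ and z al: 30 + 35 = 65.
Recombination frequency = 65/188 = 0.3457 ≈ 34.6%, i.e. 34.6 cM.

34.6 cM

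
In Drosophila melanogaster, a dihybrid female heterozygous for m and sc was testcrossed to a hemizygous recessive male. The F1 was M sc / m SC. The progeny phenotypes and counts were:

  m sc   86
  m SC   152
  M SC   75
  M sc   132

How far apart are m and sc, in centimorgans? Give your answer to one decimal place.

The recombinant classes are M SC and m sc: 75 + 86 = 161.
Recombination frequency = 161/445 = 0.3618 ≈ 36.2%, i.e. 36.2 centimorgans.

36.2 centimorgans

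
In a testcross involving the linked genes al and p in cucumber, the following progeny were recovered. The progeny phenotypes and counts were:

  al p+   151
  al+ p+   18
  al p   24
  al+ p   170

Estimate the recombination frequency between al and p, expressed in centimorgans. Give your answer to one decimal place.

11.6 centimorgans

The two most frequent classes, al+ p (170) and al p+ (151), are the parental types, so the F1 was al+ p / al p+.
The recombinant classes are al+ p+ and al p: 18 + 24 = 42.
Recombination frequency = 42/363 = 0.1157 ≈ 11.6%, i.e. 11.6 centimorgans.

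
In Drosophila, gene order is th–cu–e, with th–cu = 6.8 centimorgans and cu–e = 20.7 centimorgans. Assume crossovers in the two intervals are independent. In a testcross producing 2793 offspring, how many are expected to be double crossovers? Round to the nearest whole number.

Map distances give recombination frequencies of 0.068 and 0.207 for the two intervals.
With no interference, expected double-crossover frequency = 0.068 × 0.207 = 0.01408.
Expected number = 0.01408 × 2793 = 39.31 ≈ 39.

39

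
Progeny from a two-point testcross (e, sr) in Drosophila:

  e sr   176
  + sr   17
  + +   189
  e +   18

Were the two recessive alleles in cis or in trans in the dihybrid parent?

cis

The two most frequent classes are + + (189) and e sr (176); these are the parental (non-recombinant) types.
So the F1 carried + + on one chromosome and e sr on the other — the recessive alleles are on the same chromosome (cis / coupling).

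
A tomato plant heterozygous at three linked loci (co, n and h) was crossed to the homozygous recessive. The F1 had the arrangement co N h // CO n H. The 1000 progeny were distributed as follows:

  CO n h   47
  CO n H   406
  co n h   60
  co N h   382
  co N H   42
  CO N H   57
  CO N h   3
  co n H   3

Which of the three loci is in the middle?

The two rarest classes, CO N h and co n H, are the double crossovers. Comparing them with the parentals, only the co allele has switched, so co is the middle locus and the order is n – co – h.

co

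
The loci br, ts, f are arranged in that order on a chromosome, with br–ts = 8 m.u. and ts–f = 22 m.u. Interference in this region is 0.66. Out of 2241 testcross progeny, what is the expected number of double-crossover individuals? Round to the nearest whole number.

Map distances give recombination frequencies of 0.080 and 0.220 for the two intervals.
With interference 0.66 (so coincidence = 0.34), expected double-crossover frequency = 0.080 × 0.220 × 0.34 = 0.00598.
Expected number = 0.00598 × 2241 = 13.41 ≈ 13.

13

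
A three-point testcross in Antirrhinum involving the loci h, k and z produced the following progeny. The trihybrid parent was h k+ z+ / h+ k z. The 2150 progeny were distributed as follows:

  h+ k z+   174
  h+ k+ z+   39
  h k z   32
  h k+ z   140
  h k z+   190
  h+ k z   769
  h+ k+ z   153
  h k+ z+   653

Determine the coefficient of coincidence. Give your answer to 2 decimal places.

0.96

The two rarest classes, h+ k+ z+ and h k z, are the double crossovers. Comparing them with the parentals, only the h allele has switched, so h is the middle locus and the order is k – h – z.
k–h: (343 + 71)/2150 = 0.1926; h–z: (314 + 71)/2150 = 0.1791.
Expected DCO frequency = 0.1926 × 0.1791 ≈ 0.03449; observed = 71/2150 ≈ 0.03302.
Coefficient of coincidence = 0.03302/0.03449 ≈ 0.96.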